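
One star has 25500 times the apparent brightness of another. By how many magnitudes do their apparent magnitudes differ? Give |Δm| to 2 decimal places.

Pogson: Δm = −2.5 log₁₀(ratio) = −2.5 log₁₀(25500) = −2.5 × 4.4065 = -11.016

|Δm| ≈ 11.02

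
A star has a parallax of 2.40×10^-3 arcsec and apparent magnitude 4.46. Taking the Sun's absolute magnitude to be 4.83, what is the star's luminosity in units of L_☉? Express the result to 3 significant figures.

L/L_☉ ≈ 2440

d = 1/p = 1/2.40×10^-3″ = 416.7 pc
M = m − 5 log₁₀ d + 5 = 4.46 − 5·2.6198 + 5 = -3.639
M − M_☉ = -3.639 − 4.83 = -8.469
L/L_☉ = 10^(−0.4 × -8.469) = 2441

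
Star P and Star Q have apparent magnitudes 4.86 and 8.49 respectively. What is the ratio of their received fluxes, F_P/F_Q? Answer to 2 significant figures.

F_P/F_Q ≈ 28

Δm = 4.86 − (8.49) = -3.63
Flux ratio = 10^(−0.4 Δm) = 10^(−0.4 × -3.63) = 10^1.452 = 28.31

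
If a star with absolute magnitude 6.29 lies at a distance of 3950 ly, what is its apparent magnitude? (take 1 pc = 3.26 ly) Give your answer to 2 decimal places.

m ≈ 16.71

d = 3950 ly / 3.26 = 1212 pc
m = M + 5 log₁₀ d − 5 = 6.29 + 5·3.0834 − 5 = 16.707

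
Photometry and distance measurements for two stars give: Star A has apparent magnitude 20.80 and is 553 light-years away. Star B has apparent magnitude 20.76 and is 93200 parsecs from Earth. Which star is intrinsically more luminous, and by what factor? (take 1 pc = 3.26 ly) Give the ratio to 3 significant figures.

Star B is more luminous, by a factor of 313000.

Star A: d = 553 ly / 3.26 = 169.6 pc
Star A: M = m − 5 log₁₀ d + 5 = 20.80 − 5·2.2295 + 5 = 14.652
Star B: M = m − 5 log₁₀ d + 5 = 20.76 − 5·4.9694 + 5 = 0.913
ΔM = M_A − M_B = 14.652 − (0.913) = 13.740; smaller M is more luminous → Star B.
L ratio = 10^(0.4 |ΔM|) = 10^5.496 = 313200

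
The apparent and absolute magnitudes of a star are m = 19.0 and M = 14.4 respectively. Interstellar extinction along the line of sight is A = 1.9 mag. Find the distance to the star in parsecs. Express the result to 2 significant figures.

m − M = 5 log₁₀(d/10 pc) + A  ⇒  19.0 − (14.4) − 1.9 = 5 log₁₀(d/10)
2.700 = 5 log₁₀(d/10)
log₁₀ d = (m − M − A)/5 + 1 = 1.5400
d = 10^1.5400 = 34.67 pc

d ≈ 35 pc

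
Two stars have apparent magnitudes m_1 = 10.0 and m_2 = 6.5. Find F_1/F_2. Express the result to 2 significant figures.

F_1/F_2 ≈ 0.040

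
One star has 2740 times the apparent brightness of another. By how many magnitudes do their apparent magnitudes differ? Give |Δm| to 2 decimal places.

Pogson: Δm = −2.5 log₁₀(ratio) = −2.5 log₁₀(2740) = −2.5 × 3.4378 = -8.594

|Δm| ≈ 8.59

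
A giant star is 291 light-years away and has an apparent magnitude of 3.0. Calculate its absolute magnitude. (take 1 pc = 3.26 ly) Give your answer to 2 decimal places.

d = 291 ly / 3.26 = 89.26 pc
5 log₁₀(d/10 pc) = 5 log₁₀(89.26) − 5 = 4.753
M = m − 5 log₁₀(d/10) = 3.0 − 4.753 = -1.753

M ≈ -1.75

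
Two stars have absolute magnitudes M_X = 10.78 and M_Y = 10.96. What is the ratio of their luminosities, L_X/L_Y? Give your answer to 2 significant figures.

L_X/L_Y ≈ 1.2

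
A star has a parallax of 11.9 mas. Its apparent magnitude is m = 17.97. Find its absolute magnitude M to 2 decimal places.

p = 11.9 mas = 0.0119″ → d = 1/p = 84.03 pc
5 log₁₀(d/10 pc) = 5 log₁₀(84.03) − 5 = 4.622
M = m − 5 log₁₀(d/10) = 17.97 − 4.622 = 13.348

M ≈ 13.35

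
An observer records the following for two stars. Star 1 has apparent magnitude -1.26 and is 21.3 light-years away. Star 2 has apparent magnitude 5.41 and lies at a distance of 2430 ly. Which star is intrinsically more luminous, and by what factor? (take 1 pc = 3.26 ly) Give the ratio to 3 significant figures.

Star 1: d = 21.3 ly / 3.26 = 6.534 pc
Star 1: M = m − 5 log₁₀ d + 5 = -1.26 − 5·0.8152 + 5 = -0.336
Star 2: d = 2430 ly / 3.26 = 745.4 pc
Star 2: M = m − 5 log₁₀ d + 5 = 5.41 − 5·2.8724 + 5 = -3.952
ΔM = M_1 − M_2 = -0.336 − (-3.952) = 3.616; smaller M is more luminous → Star 2.
L ratio = 10^(0.4 |ΔM|) = 10^1.446 = 27.95

Star 2 is more luminous, by a factor of 28.0.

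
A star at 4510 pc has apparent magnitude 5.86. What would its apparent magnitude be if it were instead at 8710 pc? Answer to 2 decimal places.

m ≈ 7.29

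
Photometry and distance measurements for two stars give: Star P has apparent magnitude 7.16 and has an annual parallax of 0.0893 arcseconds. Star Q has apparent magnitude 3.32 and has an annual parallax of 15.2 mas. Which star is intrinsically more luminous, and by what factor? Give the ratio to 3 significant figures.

Star Q is more luminous, by a factor of 1190.

Star P: d = 1/p = 1/0.0893″ = 11.20 pc
Star P: M = m − 5 log₁₀ d + 5 = 7.16 − 5·1.0491 + 5 = 6.914
Star Q: p = 15.2 mas = 0.0152″ → d = 1/p = 65.79 pc
Star Q: M = m − 5 log₁₀ d + 5 = 3.32 − 5·1.8182 + 5 = -0.771
ΔM = M_P − M_Q = 6.914 − (-0.771) = 7.685; smaller M is more luminous → Star Q.
L ratio = 10^(0.4 |ΔM|) = 10^3.074 = 1186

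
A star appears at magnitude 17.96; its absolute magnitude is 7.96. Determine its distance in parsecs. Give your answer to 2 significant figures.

μ = m − M = 10.000
m − M = 5 log₁₀ d − 5
log₁₀ d = (m − M)/5 + 1 = 3.0000
d = 10^3.0000 = 1000 pc

d ≈ 1000 pc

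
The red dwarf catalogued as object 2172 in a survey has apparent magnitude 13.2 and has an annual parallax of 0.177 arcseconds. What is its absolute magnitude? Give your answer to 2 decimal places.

M ≈ 14.44

d = 1/p = 1/0.177″ = 5.650 pc
5 log₁₀(d/10 pc) = 5 log₁₀(5.650) − 5 = -1.240
M = m − 5 log₁₀(d/10) = 13.2 + 1.240 = 14.440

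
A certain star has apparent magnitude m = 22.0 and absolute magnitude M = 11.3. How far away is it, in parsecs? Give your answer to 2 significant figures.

d ≈ 1400 pc

Distance modulus: m − M = 22.0 − (11.3) = 10.700
m − M = 5 log₁₀ d − 5
log₁₀ d = (m − M)/5 + 1 = 3.1400
d = 10^3.1400 = 1380 pc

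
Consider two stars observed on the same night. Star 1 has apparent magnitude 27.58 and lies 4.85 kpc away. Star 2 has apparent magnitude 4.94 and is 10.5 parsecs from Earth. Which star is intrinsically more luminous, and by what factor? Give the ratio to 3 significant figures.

Star 2 is more luminous, by a factor of 5330.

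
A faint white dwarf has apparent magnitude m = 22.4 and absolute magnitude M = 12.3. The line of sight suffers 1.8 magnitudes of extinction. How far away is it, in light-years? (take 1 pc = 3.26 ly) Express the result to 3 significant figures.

d ≈ 1490 ly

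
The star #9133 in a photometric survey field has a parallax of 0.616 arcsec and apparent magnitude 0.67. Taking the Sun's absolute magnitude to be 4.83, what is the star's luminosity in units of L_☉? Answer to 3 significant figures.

L/L_☉ ≈ 1.22

d = 1/p = 1/0.616″ = 1.623 pc
M = m − 5 log₁₀ d + 5 = 0.67 − 5·0.2104 + 5 = 4.618
M − M_☉ = 4.618 − 4.83 = -0.212
L/L_☉ = 10^(−0.4 × -0.212) = 1.216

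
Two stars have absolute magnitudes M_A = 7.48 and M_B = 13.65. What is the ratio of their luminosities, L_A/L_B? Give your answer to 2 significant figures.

ΔM = M_A − M_B = -6.17
L_A/L_B = 10^(−0.4 ΔM) = 10^2.468 = 293.8

L_A/L_B ≈ 290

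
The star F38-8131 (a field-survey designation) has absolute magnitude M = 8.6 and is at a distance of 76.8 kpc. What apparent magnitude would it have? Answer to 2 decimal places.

m ≈ 28.03

d = 76.8 kpc = 76800 pc
m = M + 5 log₁₀ d − 5 = 8.6 + 5·4.8854 − 5 = 28.027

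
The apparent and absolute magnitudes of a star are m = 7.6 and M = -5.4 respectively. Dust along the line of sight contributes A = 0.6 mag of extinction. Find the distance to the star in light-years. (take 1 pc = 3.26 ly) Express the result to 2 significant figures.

m − M = 5 log₁₀(d/10 pc) + A  ⇒  7.6 − (-5.4) − 0.6 = 5 log₁₀(d/10)
12.400 = 5 log₁₀(d/10)
log₁₀ d = (m − M − A)/5 + 1 = 3.4800
d = 10^3.4800 = 3020 pc
= 9845 ly

d ≈ 9800 ly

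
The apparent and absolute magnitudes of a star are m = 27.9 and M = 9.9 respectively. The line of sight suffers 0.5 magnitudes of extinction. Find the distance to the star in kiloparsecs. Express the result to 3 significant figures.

d ≈ 31.6 kpc

m − M = 5 log₁₀(d/10 pc) + A  ⇒  27.9 − (9.9) − 0.5 = 5 log₁₀(d/10)
17.500 = 5 log₁₀(d/10)
log₁₀ d = (m − M − A)/5 + 1 = 4.5000
d = 10^4.5000 = 31620 pc
= 31.62 kpc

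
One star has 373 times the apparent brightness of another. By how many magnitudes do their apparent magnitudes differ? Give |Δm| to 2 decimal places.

|Δm| ≈ 6.43

Pogson: Δm = −2.5 log₁₀(ratio) = −2.5 log₁₀(373) = −2.5 × 2.5717 = -6.429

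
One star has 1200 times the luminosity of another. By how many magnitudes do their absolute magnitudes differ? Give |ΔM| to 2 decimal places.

|ΔM| ≈ 7.70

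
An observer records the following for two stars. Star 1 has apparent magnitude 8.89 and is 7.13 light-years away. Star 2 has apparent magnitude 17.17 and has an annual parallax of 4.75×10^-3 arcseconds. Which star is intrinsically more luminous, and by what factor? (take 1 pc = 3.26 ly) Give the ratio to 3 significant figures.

Star 1: d = 7.13 ly / 3.26 = 2.187 pc
Star 1: M = m − 5 log₁₀ d + 5 = 8.89 − 5·0.3399 + 5 = 12.191
Star 2: d = 1/p = 1/4.75×10^-3″ = 210.5 pc
Star 2: M = m − 5 log₁₀ d + 5 = 17.17 − 5·2.3233 + 5 = 10.553
ΔM = M_1 − M_2 = 12.191 − (10.553) = 1.637; smaller M is more luminous → Star 2.
L ratio = 10^(0.4 |ΔM|) = 10^0.655 = 4.517

Star 2 is more luminous, by a factor of 4.52.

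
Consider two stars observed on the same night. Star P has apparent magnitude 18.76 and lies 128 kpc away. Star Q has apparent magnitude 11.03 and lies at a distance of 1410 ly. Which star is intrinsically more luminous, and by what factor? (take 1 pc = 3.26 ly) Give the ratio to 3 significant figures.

Star P is more luminous, by a factor of 70.9.

Star P: d = 128 kpc = 128000 pc
Star P: M = m − 5 log₁₀ d + 5 = 18.76 − 5·5.1072 + 5 = -1.776
Star Q: d = 1410 ly / 3.26 = 432.5 pc
Star Q: M = m − 5 log₁₀ d + 5 = 11.03 − 5·2.6360 + 5 = 2.850
ΔM = M_P − M_Q = -1.776 − (2.850) = -4.626; smaller M is more luminous → Star P.
L ratio = 10^(0.4 |ΔM|) = 10^1.850 = 70.86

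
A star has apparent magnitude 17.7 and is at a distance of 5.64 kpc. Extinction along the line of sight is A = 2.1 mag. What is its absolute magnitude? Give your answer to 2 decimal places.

M ≈ 1.84

d = 5.64 kpc = 5640 pc
5 log₁₀(d/10 pc) = 5 log₁₀(5640) − 5 = 13.756
M = m − 5 log₁₀(d/10) − A = 17.7 − 13.756 − 2.1 = 1.844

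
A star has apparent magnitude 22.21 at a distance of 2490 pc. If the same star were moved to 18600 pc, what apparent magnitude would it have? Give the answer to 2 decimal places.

Flux ∝ 1/d², so Δm = 5 log₁₀(d₂/d₁) = 5 log₁₀(18600/2490) = 4.367
m₂ = m₁ + Δm = 22.21 + (4.367) = 26.577

m ≈ 26.58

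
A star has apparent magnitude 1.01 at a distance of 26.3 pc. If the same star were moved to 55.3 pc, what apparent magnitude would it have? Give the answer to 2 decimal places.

Flux ∝ 1/d², so Δm = 5 log₁₀(d₂/d₁) = 5 log₁₀(55.3/26.3) = 1.614
m₂ = m₁ + Δm = 1.01 + (1.614) = 2.624

m ≈ 2.62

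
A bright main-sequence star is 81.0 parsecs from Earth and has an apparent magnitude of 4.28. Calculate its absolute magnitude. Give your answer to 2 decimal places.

5 log₁₀(d/10 pc) = 5 log₁₀(81.00) − 5 = 4.542
M = m − 5 log₁₀(d/10) = 4.28 − 4.542 = -0.262

M ≈ -0.26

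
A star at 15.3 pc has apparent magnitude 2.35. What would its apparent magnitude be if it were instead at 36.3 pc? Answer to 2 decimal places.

Flux ∝ 1/d², so Δm = 5 log₁₀(d₂/d₁) = 5 log₁₀(36.3/15.3) = 1.876
m₂ = m₁ + Δm = 2.35 + (1.876) = 4.226

m ≈ 4.23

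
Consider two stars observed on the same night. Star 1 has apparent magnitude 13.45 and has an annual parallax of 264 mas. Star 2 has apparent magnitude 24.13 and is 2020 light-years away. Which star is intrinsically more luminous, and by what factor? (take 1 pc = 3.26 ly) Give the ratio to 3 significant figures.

Star 2 is more luminous, by a factor of 1.43.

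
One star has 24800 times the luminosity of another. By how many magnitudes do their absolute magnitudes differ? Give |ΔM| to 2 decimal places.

Pogson: ΔM = −2.5 log₁₀(ratio) = −2.5 log₁₀(24800) = −2.5 × 4.3945 = -10.986

|ΔM| ≈ 10.99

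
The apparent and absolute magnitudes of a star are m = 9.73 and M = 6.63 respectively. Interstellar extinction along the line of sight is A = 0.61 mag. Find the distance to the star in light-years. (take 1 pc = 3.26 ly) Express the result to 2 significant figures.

d ≈ 100 ly

m − M = 5 log₁₀(d/10 pc) + A  ⇒  9.73 − (6.63) − 0.61 = 5 log₁₀(d/10)
2.490 = 5 log₁₀(d/10)
log₁₀ d = (m − M − A)/5 + 1 = 1.4980
d = 10^1.4980 = 31.48 pc
= 102.6 ly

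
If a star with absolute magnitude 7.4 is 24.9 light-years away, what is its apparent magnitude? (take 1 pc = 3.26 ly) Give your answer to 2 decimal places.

m ≈ 6.81

d = 24.9 ly / 3.26 = 7.638 pc
m = M + 5 log₁₀ d − 5 = 7.4 + 5·0.8830 − 5 = 6.815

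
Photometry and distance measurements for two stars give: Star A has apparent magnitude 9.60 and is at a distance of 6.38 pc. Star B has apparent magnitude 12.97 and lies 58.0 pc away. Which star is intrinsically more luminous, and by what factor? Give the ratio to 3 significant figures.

Star A: M = m − 5 log₁₀ d + 5 = 9.60 − 5·0.8048 + 5 = 10.576
Star B: M = m − 5 log₁₀ d + 5 = 12.97 − 5·1.7634 + 5 = 9.153
ΔM = M_A − M_B = 10.576 − (9.153) = 1.423; smaller M is more luminous → Star B.
L ratio = 10^(0.4 |ΔM|) = 10^0.569 = 3.709

Star B is more luminous, by a factor of 3.71.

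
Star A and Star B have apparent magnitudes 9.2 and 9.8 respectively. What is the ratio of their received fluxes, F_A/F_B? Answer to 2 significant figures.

Δm = 9.2 − (9.8) = -0.6
Flux ratio = 10^(−0.4 Δm) = 10^(−0.4 × -0.6) = 10^0.240 = 1.738

F_A/F_B ≈ 1.7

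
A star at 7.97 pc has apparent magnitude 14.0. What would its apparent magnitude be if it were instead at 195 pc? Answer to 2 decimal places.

Flux ∝ 1/d², so Δm = 5 log₁₀(d₂/d₁) = 5 log₁₀(195/7.97) = 6.943
m₂ = m₁ + Δm = 14.0 + (6.943) = 20.943

m ≈ 20.94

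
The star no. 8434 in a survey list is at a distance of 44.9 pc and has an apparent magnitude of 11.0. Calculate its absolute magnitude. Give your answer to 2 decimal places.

5 log₁₀(d/10 pc) = 5 log₁₀(44.90) − 5 = 3.261
M = m − 5 log₁₀(d/10) = 11.0 − 3.261 = 7.739

M ≈ 7.74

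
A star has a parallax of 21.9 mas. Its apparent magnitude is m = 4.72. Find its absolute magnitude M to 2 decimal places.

M ≈ 1.42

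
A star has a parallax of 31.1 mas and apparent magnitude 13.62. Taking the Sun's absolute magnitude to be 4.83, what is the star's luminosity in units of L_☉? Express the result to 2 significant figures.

L/L_☉ ≈ 3.2×10^-3

d = 1/p = 1000/31.1 mas = 32.15 pc
M = m − 5 log₁₀ d + 5 = 13.62 − 5·1.5072 + 5 = 11.084
M − M_☉ = 11.084 − 4.83 = 6.254
L/L_☉ = 10^(−0.4 × 6.254) = 3.151×10^-3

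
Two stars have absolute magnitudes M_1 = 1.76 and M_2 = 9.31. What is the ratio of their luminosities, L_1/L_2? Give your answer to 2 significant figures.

ΔM = M_1 − M_2 = -7.55
L_1/L_2 = 10^(−0.4 ΔM) = 10^3.020 = 1047

L_1/L_2 ≈ 1000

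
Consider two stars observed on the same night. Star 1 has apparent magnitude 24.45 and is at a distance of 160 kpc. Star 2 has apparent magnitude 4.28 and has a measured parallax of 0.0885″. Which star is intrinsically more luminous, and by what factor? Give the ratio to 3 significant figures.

Star 1: d = 160 kpc = 160000 pc
Star 1: M = m − 5 log₁₀ d + 5 = 24.45 − 5·5.2041 + 5 = 3.429
Star 2: d = 1/p = 1/0.0885″ = 11.30 pc
Star 2: M = m − 5 log₁₀ d + 5 = 4.28 − 5·1.0531 + 5 = 4.015
ΔM = M_1 − M_2 = 3.429 − (4.015) = -0.585; smaller M is more luminous → Star 1.
L ratio = 10^(0.4 |ΔM|) = 10^0.234 = 1.714

Star 1 is more luminous, by a factor of 1.71.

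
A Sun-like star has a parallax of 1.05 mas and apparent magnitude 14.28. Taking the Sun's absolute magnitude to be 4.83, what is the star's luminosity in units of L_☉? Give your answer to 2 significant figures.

L/L_☉ ≈ 1.5

d = 1/p = 1000/1.05 mas = 952.4 pc
M = m − 5 log₁₀ d + 5 = 14.28 − 5·2.9788 + 5 = 4.386
M − M_☉ = 4.386 − 4.83 = -0.444
L/L_☉ = 10^(−0.4 × -0.444) = 1.505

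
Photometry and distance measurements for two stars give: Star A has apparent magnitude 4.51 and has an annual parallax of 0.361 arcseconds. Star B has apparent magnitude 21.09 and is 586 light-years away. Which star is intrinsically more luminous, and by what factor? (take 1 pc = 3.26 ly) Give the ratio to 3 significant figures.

Star A is more luminous, by a factor of 1020.

Star A: d = 1/p = 1/0.361″ = 2.770 pc
Star A: M = m − 5 log₁₀ d + 5 = 4.51 − 5·0.4425 + 5 = 7.298
Star B: d = 586 ly / 3.26 = 179.8 pc
Star B: M = m − 5 log₁₀ d + 5 = 21.09 − 5·2.2547 + 5 = 14.817
ΔM = M_A − M_B = 7.298 − (14.817) = -7.519; smaller M is more luminous → Star A.
L ratio = 10^(0.4 |ΔM|) = 10^3.008 = 1018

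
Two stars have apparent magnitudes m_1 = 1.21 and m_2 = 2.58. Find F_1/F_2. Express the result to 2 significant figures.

Δm = 1.21 − (2.58) = -1.37
Flux ratio = 10^(−0.4 Δm) = 10^(−0.4 × -1.37) = 10^0.548 = 3.532

F_1/F_2 ≈ 3.5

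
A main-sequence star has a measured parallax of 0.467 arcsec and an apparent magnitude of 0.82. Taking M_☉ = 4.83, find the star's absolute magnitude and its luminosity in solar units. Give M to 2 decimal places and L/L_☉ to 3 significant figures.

d = 1/p = 1/0.467″ = 2.141 pc
M = m − 5 log₁₀ d + 5 = 0.82 − 5·0.3307 + 5 = 4.167
M − M_☉ = 4.167 − 4.83 = -0.663
L/L_☉ = 10^(−0.4 × -0.663) = 1.842

M ≈ 4.17; L/L_☉ ≈ 1.84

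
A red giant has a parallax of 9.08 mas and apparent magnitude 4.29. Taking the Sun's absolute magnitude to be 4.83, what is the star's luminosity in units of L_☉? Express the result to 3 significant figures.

d = 1/p = 1000/9.08 mas = 110.1 pc
M = m − 5 log₁₀ d + 5 = 4.29 − 5·2.0419 + 5 = -0.920
M − M_☉ = -0.920 − 4.83 = -5.750
L/L_☉ = 10^(−0.4 × -5.750) = 199.4

L/L_☉ ≈ 199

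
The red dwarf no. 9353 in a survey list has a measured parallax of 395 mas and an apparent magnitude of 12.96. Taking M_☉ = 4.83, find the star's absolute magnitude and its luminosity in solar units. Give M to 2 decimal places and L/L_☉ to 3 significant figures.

M ≈ 15.94; L/L_☉ ≈ 3.59×10^-5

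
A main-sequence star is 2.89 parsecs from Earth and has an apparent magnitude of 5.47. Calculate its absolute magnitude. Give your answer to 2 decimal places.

M ≈ 8.17

5 log₁₀(d/10 pc) = 5 log₁₀(2.890) − 5 = -2.696
M = m − 5 log₁₀(d/10) = 5.47 + 2.696 = 8.166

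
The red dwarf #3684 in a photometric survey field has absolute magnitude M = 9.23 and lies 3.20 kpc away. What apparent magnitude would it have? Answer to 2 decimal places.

d = 3.20 kpc = 3200 pc
m = M + 5 log₁₀ d − 5 = 9.23 + 5·3.5051 − 5 = 21.756

m ≈ 21.76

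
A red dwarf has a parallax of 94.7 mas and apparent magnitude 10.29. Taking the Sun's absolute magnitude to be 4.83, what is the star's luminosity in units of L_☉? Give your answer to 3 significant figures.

L/L_☉ ≈ 7.30×10^-3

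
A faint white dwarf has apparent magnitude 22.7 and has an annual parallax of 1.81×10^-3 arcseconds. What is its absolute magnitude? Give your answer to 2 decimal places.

M ≈ 13.99

d = 1/p = 1/1.81×10^-3″ = 552.5 pc
5 log₁₀(d/10 pc) = 5 log₁₀(552.5) − 5 = 8.712
M = m − 5 log₁₀(d/10) = 22.7 − 8.712 = 13.988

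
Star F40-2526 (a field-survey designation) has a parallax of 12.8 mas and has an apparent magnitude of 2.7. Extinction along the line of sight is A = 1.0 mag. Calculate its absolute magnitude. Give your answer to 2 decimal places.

M ≈ -2.76

p = 12.8 mas = 0.0128″ → d = 1/p = 78.12 pc
5 log₁₀(d/10 pc) = 5 log₁₀(78.12) − 5 = 4.464
M = m − 5 log₁₀(d/10) − A = 2.7 − 4.464 − 1.0 = -2.764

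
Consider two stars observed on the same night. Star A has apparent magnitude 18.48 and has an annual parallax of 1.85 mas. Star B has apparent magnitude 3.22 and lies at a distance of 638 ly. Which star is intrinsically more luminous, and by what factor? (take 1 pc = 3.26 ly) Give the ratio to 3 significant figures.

Star B is more luminous, by a factor of 167000.

Star A: p = 1.85 mas = 1.85×10^-3″ → d = 1/p = 540.5 pc
Star A: M = m − 5 log₁₀ d + 5 = 18.48 − 5·2.7328 + 5 = 9.816
Star B: d = 638 ly / 3.26 = 195.7 pc
Star B: M = m − 5 log₁₀ d + 5 = 3.22 − 5·2.2916 + 5 = -3.238
ΔM = M_A − M_B = 9.816 − (-3.238) = 13.054; smaller M is more luminous → Star B.
L ratio = 10^(0.4 |ΔM|) = 10^5.222 = 166600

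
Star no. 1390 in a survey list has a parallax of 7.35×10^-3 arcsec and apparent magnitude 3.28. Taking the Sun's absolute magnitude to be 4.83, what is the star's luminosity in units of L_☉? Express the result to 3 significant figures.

d = 1/p = 1/7.35×10^-3″ = 136.1 pc
M = m − 5 log₁₀ d + 5 = 3.28 − 5·2.1337 + 5 = -2.389
M − M_☉ = -2.389 − 4.83 = -7.219
L/L_☉ = 10^(−0.4 × -7.219) = 771.7

L/L_☉ ≈ 772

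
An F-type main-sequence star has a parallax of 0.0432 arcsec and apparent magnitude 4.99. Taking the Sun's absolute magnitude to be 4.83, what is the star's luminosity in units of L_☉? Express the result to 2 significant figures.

d = 1/p = 1/0.0432″ = 23.15 pc
M = m − 5 log₁₀ d + 5 = 4.99 − 5·1.3645 + 5 = 3.167
M − M_☉ = 3.167 − 4.83 = -1.663
L/L_☉ = 10^(−0.4 × -1.663) = 4.624

L/L_☉ ≈ 4.6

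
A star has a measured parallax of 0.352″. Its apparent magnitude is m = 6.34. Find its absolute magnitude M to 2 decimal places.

d = 1/p = 1/0.352″ = 2.841 pc
5 log₁₀(d/10 pc) = 5 log₁₀(2.841) − 5 = -2.733
M = m − 5 log₁₀(d/10) = 6.34 + 2.733 = 9.073

M ≈ 9.07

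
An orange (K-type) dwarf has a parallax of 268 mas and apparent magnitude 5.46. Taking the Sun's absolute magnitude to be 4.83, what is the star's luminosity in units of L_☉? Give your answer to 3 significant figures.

L/L_☉ ≈ 0.0779

d = 1/p = 1000/268 mas = 3.731 pc
M = m − 5 log₁₀ d + 5 = 5.46 − 5·0.5719 + 5 = 7.601
M − M_☉ = 7.601 − 4.83 = 2.771
L/L_☉ = 10^(−0.4 × 2.771) = 0.07793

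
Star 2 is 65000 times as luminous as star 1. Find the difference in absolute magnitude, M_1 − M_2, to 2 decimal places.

M_1 − M_2 ≈ 12.03

Pogson: ΔM = −2.5 log₁₀(ratio) = −2.5 log₁₀(65000) = −2.5 × 4.8129 = -12.032
Star 2 is brighter so has the smaller magnitude: M_1 − M_2 is positive.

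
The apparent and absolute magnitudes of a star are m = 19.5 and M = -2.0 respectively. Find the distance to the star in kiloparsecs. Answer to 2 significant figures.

μ = m − M = 21.500
m − M = 5 log₁₀ d − 5
log₁₀ d = (m − M)/5 + 1 = 5.3000
d = 10^5.3000 = 199500 pc
= 199.5 kpc

d ≈ 200 kpc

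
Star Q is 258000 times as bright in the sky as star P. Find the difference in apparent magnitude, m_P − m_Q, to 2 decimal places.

Pogson: Δm = −2.5 log₁₀(ratio) = −2.5 log₁₀(258000) = −2.5 × 5.4116 = -13.529
Star Q is brighter so has the smaller magnitude: m_P − m_Q is positive.

m_P − m_Q ≈ 13.53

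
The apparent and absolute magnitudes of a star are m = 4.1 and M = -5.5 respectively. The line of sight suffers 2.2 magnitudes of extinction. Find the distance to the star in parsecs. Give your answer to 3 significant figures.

d ≈ 302 pc

m − M = 5 log₁₀(d/10 pc) + A  ⇒  4.1 − (-5.5) − 2.2 = 5 log₁₀(d/10)
7.400 = 5 log₁₀(d/10)
log₁₀ d = (m − M − A)/5 + 1 = 2.4800
d = 10^2.4800 = 302.0 pc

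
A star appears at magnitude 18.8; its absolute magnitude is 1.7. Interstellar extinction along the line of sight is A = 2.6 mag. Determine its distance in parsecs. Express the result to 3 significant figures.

m − M = 5 log₁₀(d/10 pc) + A  ⇒  18.8 − (1.7) − 2.6 = 5 log₁₀(d/10)
14.500 = 5 log₁₀(d/10)
log₁₀ d = (m − M − A)/5 + 1 = 3.9000
d = 10^3.9000 = 7943 pc

d ≈ 7940 pc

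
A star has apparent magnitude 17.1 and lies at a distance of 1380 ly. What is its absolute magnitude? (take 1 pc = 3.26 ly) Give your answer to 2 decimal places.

M ≈ 8.97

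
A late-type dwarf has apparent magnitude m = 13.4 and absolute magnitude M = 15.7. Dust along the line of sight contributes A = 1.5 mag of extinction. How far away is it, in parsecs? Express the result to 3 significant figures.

m − M = 5 log₁₀(d/10 pc) + A  ⇒  13.4 − (15.7) − 1.5 = 5 log₁₀(d/10)
-3.800 = 5 log₁₀(d/10)
log₁₀ d = (m − M − A)/5 + 1 = 0.2400
d = 10^0.2400 = 1.738 pc

d ≈ 1.74 pc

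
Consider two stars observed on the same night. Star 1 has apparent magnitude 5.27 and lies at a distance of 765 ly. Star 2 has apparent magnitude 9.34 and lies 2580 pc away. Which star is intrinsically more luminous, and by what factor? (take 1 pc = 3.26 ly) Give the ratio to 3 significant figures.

Star 1: d = 765 ly / 3.26 = 234.7 pc
Star 1: M = m − 5 log₁₀ d + 5 = 5.27 − 5·2.3704 + 5 = -1.582
Star 2: M = m − 5 log₁₀ d + 5 = 9.34 − 5·3.4116 + 5 = -2.718
ΔM = M_1 − M_2 = -1.582 − (-2.718) = 1.136; smaller M is more luminous → Star 2.
L ratio = 10^(0.4 |ΔM|) = 10^0.454 = 2.847

Star 2 is more luminous, by a factor of 2.85.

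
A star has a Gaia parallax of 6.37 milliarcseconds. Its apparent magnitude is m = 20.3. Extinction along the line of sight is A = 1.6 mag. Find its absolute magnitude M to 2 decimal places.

M ≈ 12.72

p = 6.37 mas = 6.37×10^-3″ → d = 1/p = 157.0 pc
5 log₁₀(d/10 pc) = 5 log₁₀(157.0) − 5 = 5.979
M = m − 5 log₁₀(d/10) − A = 20.3 − 5.979 − 1.6 = 12.721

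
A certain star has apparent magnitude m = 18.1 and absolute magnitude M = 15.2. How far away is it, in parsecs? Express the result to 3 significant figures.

Distance modulus: m − M = 18.1 − (15.2) = 2.900
m − M = 5 log₁₀ d − 5
log₁₀ d = (m − M)/5 + 1 = 1.5800
d = 10^1.5800 = 38.02 pc

d ≈ 38.0 pc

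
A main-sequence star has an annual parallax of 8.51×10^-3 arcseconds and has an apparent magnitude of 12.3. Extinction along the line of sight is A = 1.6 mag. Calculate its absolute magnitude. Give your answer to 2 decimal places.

M ≈ 5.35

d = 1/p = 1/8.51×10^-3″ = 117.5 pc
5 log₁₀(d/10 pc) = 5 log₁₀(117.5) − 5 = 5.350
M = m − 5 log₁₀(d/10) − A = 12.3 − 5.350 − 1.6 = 5.350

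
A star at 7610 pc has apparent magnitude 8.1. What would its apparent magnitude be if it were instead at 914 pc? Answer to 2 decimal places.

m ≈ 3.50

Flux ∝ 1/d², so Δm = 5 log₁₀(d₂/d₁) = 5 log₁₀(914/7610) = -4.602
m₂ = m₁ + Δm = 8.1 + (-4.602) = 3.498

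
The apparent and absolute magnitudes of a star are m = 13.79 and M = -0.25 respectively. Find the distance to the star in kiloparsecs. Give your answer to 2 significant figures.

d ≈ 6.4 kpc

Distance modulus: m − M = 13.79 − (-0.25) = 14.040
m − M = 5 log₁₀ d − 5
log₁₀ d = (m − M)/5 + 1 = 3.8080
d = 10^3.8080 = 6427 pc
= 6.427 kpc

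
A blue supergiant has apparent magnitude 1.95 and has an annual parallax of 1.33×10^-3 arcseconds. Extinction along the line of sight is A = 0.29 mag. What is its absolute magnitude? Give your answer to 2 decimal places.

M ≈ -7.72

d = 1/p = 1/1.33×10^-3″ = 751.9 pc
5 log₁₀(d/10 pc) = 5 log₁₀(751.9) − 5 = 9.381
M = m − 5 log₁₀(d/10) − A = 1.95 − 9.381 − 0.29 = -7.721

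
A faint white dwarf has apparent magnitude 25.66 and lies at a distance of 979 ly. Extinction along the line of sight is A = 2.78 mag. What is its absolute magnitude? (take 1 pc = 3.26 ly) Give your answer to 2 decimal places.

M ≈ 15.49

d = 979 ly / 3.26 = 300.3 pc
5 log₁₀(d/10 pc) = 5 log₁₀(300.3) − 5 = 7.388
M = m − 5 log₁₀(d/10) − A = 25.66 − 7.388 − 2.78 = 15.492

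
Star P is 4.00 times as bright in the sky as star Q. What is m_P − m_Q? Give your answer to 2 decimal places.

m_P − m_Q ≈ -1.51

Pogson: Δm = −2.5 log₁₀(ratio) = −2.5 log₁₀(4.00) = −2.5 × 0.6021 = -1.505
Star P is brighter, so it has the smaller magnitude: the difference is negative.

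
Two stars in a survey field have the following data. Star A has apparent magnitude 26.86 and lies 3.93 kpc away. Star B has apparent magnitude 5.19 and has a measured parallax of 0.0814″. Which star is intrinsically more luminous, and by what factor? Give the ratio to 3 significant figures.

Star B is more luminous, by a factor of 4550.

Star A: d = 3.93 kpc = 3930 pc
Star A: M = m − 5 log₁₀ d + 5 = 26.86 − 5·3.5944 + 5 = 13.888
Star B: d = 1/p = 1/0.0814″ = 12.29 pc
Star B: M = m − 5 log₁₀ d + 5 = 5.19 − 5·1.0894 + 5 = 4.743
ΔM = M_A − M_B = 13.888 − (4.743) = 9.145; smaller M is more luminous → Star B.
L ratio = 10^(0.4 |ΔM|) = 10^3.658 = 4550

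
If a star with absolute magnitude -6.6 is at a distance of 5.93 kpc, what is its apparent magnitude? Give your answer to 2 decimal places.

m ≈ 7.27

d = 5.93 kpc = 5930 pc
m = M + 5 log₁₀ d − 5 = -6.6 + 5·3.7731 − 5 = 7.265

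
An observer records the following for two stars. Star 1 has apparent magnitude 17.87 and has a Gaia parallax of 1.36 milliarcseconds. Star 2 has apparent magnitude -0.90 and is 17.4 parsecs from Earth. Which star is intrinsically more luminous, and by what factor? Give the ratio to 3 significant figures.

Star 2 is more luminous, by a factor of 18000.

Star 1: p = 1.36 mas = 1.36×10^-3″ → d = 1/p = 735.3 pc
Star 1: M = m − 5 log₁₀ d + 5 = 17.87 − 5·2.8665 + 5 = 8.538
Star 2: M = m − 5 log₁₀ d + 5 = -0.90 − 5·1.2405 + 5 = -2.103
ΔM = M_1 − M_2 = 8.538 − (-2.103) = 10.640; smaller M is more luminous → Star 2.
L ratio = 10^(0.4 |ΔM|) = 10^4.256 = 18040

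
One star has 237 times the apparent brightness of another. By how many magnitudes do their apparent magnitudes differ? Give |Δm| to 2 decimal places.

|Δm| ≈ 5.94

Pogson: Δm = −2.5 log₁₀(ratio) = −2.5 log₁₀(237) = −2.5 × 2.3747 = -5.937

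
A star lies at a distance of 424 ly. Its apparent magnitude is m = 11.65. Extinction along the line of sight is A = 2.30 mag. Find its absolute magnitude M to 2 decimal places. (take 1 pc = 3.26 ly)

d = 424 ly / 3.26 = 130.1 pc
5 log₁₀(d/10 pc) = 5 log₁₀(130.1) − 5 = 5.571
M = m − 5 log₁₀(d/10) − A = 11.65 − 5.571 − 2.30 = 3.779

M ≈ 3.78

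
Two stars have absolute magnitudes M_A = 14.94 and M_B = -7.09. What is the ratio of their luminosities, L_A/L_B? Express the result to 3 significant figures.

L_A/L_B ≈ 1.54×10^-9

ΔM = M_A − M_B = 22.03
L_A/L_B = 10^(−0.4 ΔM) = 10^-8.812 = 1.542×10^-9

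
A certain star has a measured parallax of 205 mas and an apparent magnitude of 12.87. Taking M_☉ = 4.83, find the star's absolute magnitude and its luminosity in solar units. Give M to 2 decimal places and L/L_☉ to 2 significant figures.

d = 1/p = 1000/205 mas = 4.878 pc
M = m − 5 log₁₀ d + 5 = 12.87 − 5·0.6882 + 5 = 14.429
M − M_☉ = 14.429 − 4.83 = 9.599
L/L_☉ = 10^(−0.4 × 9.599) = 1.447×10^-4

M ≈ 14.43; L/L_☉ ≈ 1.4×10^-4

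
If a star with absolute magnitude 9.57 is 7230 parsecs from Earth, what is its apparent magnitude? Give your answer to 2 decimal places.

m = M + 5 log₁₀ d − 5 = 9.57 + 5·3.8591 − 5 = 23.866

m ≈ 23.87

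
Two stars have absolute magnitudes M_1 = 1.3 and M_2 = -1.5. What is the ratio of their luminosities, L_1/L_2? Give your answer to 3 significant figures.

L_1/L_2 ≈ 0.0759

ΔM = M_1 − M_2 = 2.8
L_1/L_2 = 10^(−0.4 ΔM) = 10^-1.120 = 0.07586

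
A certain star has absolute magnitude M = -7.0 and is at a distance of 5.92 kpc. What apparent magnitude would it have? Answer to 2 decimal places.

m ≈ 6.86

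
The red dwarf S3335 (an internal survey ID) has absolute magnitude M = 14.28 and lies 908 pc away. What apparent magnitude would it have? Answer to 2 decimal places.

m ≈ 24.07

m = M + 5 log₁₀ d − 5 = 14.28 + 5·2.9581 − 5 = 24.070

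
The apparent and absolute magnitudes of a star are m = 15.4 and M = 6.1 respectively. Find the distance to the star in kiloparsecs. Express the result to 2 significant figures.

d ≈ 0.72 kpc

μ = m − M = 9.300
m − M = 5 log₁₀ d − 5
log₁₀ d = (m − M)/5 + 1 = 2.8600
d = 10^2.8600 = 724.4 pc
= 0.7244 kpc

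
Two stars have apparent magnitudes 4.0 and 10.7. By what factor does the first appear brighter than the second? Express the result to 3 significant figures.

Magnitude difference = -6.7
Flux ratio = 10^(−0.4 Δm) = 10^(−0.4 × -6.7) = 10^2.680 = 478.6

479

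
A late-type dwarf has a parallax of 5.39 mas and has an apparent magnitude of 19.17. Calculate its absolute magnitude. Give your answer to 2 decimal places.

M ≈ 12.83

p = 5.39 mas = 5.39×10^-3″ → d = 1/p = 185.5 pc
5 log₁₀(d/10 pc) = 5 log₁₀(185.5) − 5 = 6.342
M = m − 5 log₁₀(d/10) = 19.17 − 6.342 = 12.828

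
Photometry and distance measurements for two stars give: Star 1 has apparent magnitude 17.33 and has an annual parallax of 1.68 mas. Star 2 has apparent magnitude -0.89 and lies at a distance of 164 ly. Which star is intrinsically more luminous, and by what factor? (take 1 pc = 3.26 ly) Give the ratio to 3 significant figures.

Star 2 is more luminous, by a factor of 139000.

Star 1: p = 1.68 mas = 1.68×10^-3″ → d = 1/p = 595.2 pc
Star 1: M = m − 5 log₁₀ d + 5 = 17.33 − 5·2.7747 + 5 = 8.457
Star 2: d = 164 ly / 3.26 = 50.31 pc
Star 2: M = m − 5 log₁₀ d + 5 = -0.89 − 5·1.7016 + 5 = -4.398
ΔM = M_1 − M_2 = 8.457 − (-4.398) = 12.855; smaller M is more luminous → Star 2.
L ratio = 10^(0.4 |ΔM|) = 10^5.142 = 138600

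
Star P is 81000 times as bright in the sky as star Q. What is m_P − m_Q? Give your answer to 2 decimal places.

Pogson: Δm = −2.5 log₁₀(ratio) = −2.5 log₁₀(81000) = −2.5 × 4.9085 = -12.271
Star P is brighter, so it has the smaller magnitude: the difference is negative.

m_P − m_Q ≈ -12.27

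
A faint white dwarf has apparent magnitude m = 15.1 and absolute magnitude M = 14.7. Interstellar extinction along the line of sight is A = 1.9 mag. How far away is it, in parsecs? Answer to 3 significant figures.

m − M = 5 log₁₀(d/10 pc) + A  ⇒  15.1 − (14.7) − 1.9 = 5 log₁₀(d/10)
-1.500 = 5 log₁₀(d/10)
log₁₀ d = (m − M − A)/5 + 1 = 0.7000
d = 10^0.7000 = 5.012 pc

d ≈ 5.01 pc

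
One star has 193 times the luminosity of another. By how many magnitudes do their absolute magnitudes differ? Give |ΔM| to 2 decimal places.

|ΔM| ≈ 5.71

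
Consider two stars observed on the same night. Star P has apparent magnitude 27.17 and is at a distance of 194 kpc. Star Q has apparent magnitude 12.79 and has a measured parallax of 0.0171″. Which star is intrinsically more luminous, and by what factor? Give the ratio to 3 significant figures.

Star P is more luminous, by a factor of 19.5.

Star P: d = 194 kpc = 194000 pc
Star P: M = m − 5 log₁₀ d + 5 = 27.17 − 5·5.2878 + 5 = 5.731
Star Q: d = 1/p = 1/0.0171″ = 58.48 pc
Star Q: M = m − 5 log₁₀ d + 5 = 12.79 − 5·1.7670 + 5 = 8.955
ΔM = M_P − M_Q = 5.731 − (8.955) = -3.224; smaller M is more luminous → Star P.
L ratio = 10^(0.4 |ΔM|) = 10^1.290 = 19.48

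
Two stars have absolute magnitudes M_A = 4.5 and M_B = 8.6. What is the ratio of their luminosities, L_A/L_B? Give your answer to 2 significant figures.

L_A/L_B ≈ 44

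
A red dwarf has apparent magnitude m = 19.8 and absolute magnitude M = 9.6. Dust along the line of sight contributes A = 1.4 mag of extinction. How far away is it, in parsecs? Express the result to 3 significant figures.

d ≈ 575 pc

m − M = 5 log₁₀(d/10 pc) + A  ⇒  19.8 − (9.6) − 1.4 = 5 log₁₀(d/10)
8.800 = 5 log₁₀(d/10)
log₁₀ d = (m − M − A)/5 + 1 = 2.7600
d = 10^2.7600 = 575.4 pc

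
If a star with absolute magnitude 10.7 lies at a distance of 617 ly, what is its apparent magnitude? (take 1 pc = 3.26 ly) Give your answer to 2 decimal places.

d = 617 ly / 3.26 = 189.3 pc
m = M + 5 log₁₀ d − 5 = 10.7 + 5·2.2771 − 5 = 17.085

m ≈ 17.09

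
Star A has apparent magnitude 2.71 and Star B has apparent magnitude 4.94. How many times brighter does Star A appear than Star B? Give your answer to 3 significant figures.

Magnitude difference = -2.23
Flux ratio = 10^(−0.4 Δm) = 10^(−0.4 × -2.23) = 10^0.892 = 7.798

7.80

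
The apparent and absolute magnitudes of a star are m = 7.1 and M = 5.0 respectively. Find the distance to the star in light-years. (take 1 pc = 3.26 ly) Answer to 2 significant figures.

μ = m − M = 2.100
m − M = 5 log₁₀ d − 5
log₁₀ d = (m − M)/5 + 1 = 1.4200
d = 10^1.4200 = 26.30 pc
= 85.75 ly

d ≈ 86 ly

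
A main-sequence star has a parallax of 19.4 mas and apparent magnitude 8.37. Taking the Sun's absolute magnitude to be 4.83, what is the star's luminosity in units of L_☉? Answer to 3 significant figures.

d = 1/p = 1000/19.4 mas = 51.55 pc
M = m − 5 log₁₀ d + 5 = 8.37 − 5·1.7122 + 5 = 4.809
M − M_☉ = 4.809 − 4.83 = -0.021
L/L_☉ = 10^(−0.4 × -0.021) = 1.020

L/L_☉ ≈ 1.02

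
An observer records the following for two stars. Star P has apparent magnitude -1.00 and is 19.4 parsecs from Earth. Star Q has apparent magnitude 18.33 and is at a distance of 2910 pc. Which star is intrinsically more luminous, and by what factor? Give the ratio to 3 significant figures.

Star P: M = m − 5 log₁₀ d + 5 = -1.00 − 5·1.2878 + 5 = -2.439
Star Q: M = m − 5 log₁₀ d + 5 = 18.33 − 5·3.4639 + 5 = 6.011
ΔM = M_P − M_Q = -2.439 − (6.011) = -8.450; smaller M is more luminous → Star P.
L ratio = 10^(0.4 |ΔM|) = 10^3.380 = 2398

Star P is more luminous, by a factor of 2400.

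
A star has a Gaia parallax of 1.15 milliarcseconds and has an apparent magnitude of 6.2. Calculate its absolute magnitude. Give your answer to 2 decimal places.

M ≈ -3.50

p = 1.15 mas = 1.15×10^-3″ → d = 1/p = 869.6 pc
5 log₁₀(d/10 pc) = 5 log₁₀(869.6) − 5 = 9.697
M = m − 5 log₁₀(d/10) = 6.2 − 9.697 = -3.497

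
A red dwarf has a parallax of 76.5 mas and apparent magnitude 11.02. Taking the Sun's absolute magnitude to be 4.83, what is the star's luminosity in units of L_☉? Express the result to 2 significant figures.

L/L_☉ ≈ 5.7×10^-3

d = 1/p = 1000/76.5 mas = 13.07 pc
M = m − 5 log₁₀ d + 5 = 11.02 − 5·1.1163 + 5 = 10.438
M − M_☉ = 10.438 − 4.83 = 5.608
L/L_☉ = 10^(−0.4 × 5.608) = 5.711×10^-3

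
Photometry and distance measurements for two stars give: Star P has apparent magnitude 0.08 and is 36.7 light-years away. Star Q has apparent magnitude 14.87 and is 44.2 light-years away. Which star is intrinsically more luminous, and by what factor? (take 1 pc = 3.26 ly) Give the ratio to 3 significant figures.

Star P is more luminous, by a factor of 568000.

Star P: d = 36.7 ly / 3.26 = 11.26 pc
Star P: M = m − 5 log₁₀ d + 5 = 0.08 − 5·1.0514 + 5 = -0.177
Star Q: d = 44.2 ly / 3.26 = 13.56 pc
Star Q: M = m − 5 log₁₀ d + 5 = 14.87 − 5·1.1322 + 5 = 14.209
ΔM = M_P − M_Q = -0.177 − (14.209) = -14.386; smaller M is more luminous → Star P.
L ratio = 10^(0.4 |ΔM|) = 10^5.754 = 568200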